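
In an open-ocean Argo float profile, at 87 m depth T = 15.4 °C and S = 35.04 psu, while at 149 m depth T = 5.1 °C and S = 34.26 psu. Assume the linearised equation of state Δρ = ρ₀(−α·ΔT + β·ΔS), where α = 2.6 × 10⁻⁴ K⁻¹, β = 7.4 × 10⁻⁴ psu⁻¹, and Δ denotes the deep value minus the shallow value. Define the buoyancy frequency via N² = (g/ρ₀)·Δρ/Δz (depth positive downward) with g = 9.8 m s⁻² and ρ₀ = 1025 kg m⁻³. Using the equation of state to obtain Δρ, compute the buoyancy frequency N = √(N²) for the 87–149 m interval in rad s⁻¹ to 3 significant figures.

0.0182 rad s⁻¹

ΔT = -10.3 K, ΔS = -0.78 psu (deep − shallow).
Δρ/ρ₀ = −αΔT + βΔS = 2.678 × 10⁻³ − 5.772 × 10⁻⁴ = 2.1008 × 10⁻³, so Δρ ≈ 2.153 kg m⁻³.
N² = (g/ρ₀)·Δρ/Δz = g·(Δρ/ρ₀)/Δz = 9.8 × 2.1008 × 10⁻³ / 62 = 3.3206 × 10⁻⁴ s⁻².
N = √(3.3206 × 10⁻⁴) = 0.018223 rad s⁻¹ ≈ 0.0182 rad s⁻¹.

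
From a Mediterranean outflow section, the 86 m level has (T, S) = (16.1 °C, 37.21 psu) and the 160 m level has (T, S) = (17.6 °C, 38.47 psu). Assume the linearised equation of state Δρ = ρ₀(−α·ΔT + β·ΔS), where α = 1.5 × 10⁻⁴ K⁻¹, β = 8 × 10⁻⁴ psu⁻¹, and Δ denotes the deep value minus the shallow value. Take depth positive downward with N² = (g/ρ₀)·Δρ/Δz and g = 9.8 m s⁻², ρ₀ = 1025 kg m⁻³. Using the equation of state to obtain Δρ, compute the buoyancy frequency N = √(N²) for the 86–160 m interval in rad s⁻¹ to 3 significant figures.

ΔT = +1.5 K, ΔS = +1.26 psu (deep − shallow).
Δρ/ρ₀ = −αΔT + βΔS = -2.25 × 10⁻⁴ + 1.008 × 10⁻³ = 7.83 × 10⁻⁴, so Δρ ≈ 0.8026 kg m⁻³.
N² = (g/ρ₀)·Δρ/Δz = g·(Δρ/ρ₀)/Δz = 9.8 × 7.83 × 10⁻⁴ / 74 = 1.0369 × 10⁻⁴ s⁻².
N = √(1.0369 × 10⁻⁴) = 0.010183 rad s⁻¹ ≈ 0.0102 rad s⁻¹.

0.0102 rad s⁻¹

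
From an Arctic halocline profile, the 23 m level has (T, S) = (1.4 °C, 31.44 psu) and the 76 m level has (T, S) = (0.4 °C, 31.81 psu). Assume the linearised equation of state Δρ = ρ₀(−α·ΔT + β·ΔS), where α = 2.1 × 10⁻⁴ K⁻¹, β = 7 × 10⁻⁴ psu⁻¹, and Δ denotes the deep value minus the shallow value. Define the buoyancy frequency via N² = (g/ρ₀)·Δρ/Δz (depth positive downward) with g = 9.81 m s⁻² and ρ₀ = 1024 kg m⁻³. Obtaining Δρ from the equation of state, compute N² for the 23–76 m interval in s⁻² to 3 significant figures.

ΔT = -1.0 K, ΔS = +0.37 psu (deep − shallow).
Δρ/ρ₀ = −αΔT + βΔS = 2.10 × 10⁻⁴ + 2.59 × 10⁻⁴ = 4.69 × 10⁻⁴, so Δρ ≈ 0.4803 kg m⁻³.
N² = (g/ρ₀)·Δρ/Δz = g·(Δρ/ρ₀)/Δz = 9.81 × 4.69 × 10⁻⁴ / 53 = 8.6809 × 10⁻⁵ s⁻² ≈ 8.68 × 10⁻⁵ s⁻².

8.68 × 10⁻⁵ s⁻²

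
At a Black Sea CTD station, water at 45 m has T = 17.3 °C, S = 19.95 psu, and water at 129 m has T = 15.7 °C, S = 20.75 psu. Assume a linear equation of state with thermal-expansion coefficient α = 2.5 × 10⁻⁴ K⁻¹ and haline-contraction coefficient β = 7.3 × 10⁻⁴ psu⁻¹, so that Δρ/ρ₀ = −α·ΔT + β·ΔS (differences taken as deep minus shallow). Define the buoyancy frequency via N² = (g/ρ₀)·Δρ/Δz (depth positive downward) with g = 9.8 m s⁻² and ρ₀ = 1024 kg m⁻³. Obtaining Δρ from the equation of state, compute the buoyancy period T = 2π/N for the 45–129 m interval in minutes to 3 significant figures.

9.77 min

ΔT = -1.6 K, ΔS = +0.80 psu (deep − shallow).
Δρ/ρ₀ = −αΔT + βΔS = 4.00 × 10⁻⁴ + 5.84 × 10⁻⁴ = 9.84 × 10⁻⁴, so Δρ ≈ 1.008 kg m⁻³.
N² = (g/ρ₀)·Δρ/Δz = g·(Δρ/ρ₀)/Δz = 9.8 × 9.84 × 10⁻⁴ / 84 = 1.1480 × 10⁻⁴ s⁻².
N = √(1.1480 × 10⁻⁴) = 0.010714 rad s⁻¹ → T = 2π/N = 586.45 s = 9.7742 min ≈ 9.77 min.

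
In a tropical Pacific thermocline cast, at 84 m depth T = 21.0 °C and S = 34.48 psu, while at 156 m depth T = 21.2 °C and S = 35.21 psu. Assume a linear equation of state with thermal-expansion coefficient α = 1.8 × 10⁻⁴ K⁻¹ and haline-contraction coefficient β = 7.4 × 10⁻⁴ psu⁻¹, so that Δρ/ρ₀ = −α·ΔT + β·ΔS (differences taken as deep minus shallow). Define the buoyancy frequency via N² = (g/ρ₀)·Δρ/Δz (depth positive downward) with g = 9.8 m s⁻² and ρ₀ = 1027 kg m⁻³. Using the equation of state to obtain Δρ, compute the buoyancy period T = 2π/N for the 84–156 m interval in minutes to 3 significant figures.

12.6 min

ΔT = +0.2 K, ΔS = +0.73 psu (deep − shallow).
Δρ/ρ₀ = −αΔT + βΔS = -3.60 × 10⁻⁵ + 5.402 × 10⁻⁴ = 5.042 × 10⁻⁴, so Δρ ≈ 0.5178 kg m⁻³.
N² = (g/ρ₀)·Δρ/Δz = g·(Δρ/ρ₀)/Δz = 9.8 × 5.042 × 10⁻⁴ / 72 = 6.8627 × 10⁻⁵ s⁻².
N = √(6.8627 × 10⁻⁵) = 8.2841 × 10⁻³ rad s⁻¹ → T = 2π/N = 758.46 s = 12.641 min ≈ 12.6 min.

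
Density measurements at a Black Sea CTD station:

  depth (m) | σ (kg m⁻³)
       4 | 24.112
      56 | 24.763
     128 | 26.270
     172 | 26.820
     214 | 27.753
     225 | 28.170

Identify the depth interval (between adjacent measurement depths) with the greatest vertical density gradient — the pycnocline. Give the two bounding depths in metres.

214–225 m

Compute the density gradient over each adjacent pair:
  4–56 m: Δρ/Δz = 0.651/52 = 0.013 kg m⁻⁴
  56–128 m: Δρ/Δz = 1.507/72 = 0.021 kg m⁻⁴
  128–172 m: Δρ/Δz = 0.550/44 = 0.013 kg m⁻⁴
  172–214 m: Δρ/Δz = 0.933/42 = 0.022 kg m⁻⁴
  214–225 m: Δρ/Δz = 0.417/11 = 0.038 kg m⁻⁴
The largest gradient is in the 214–225 m interval — the pycnocline.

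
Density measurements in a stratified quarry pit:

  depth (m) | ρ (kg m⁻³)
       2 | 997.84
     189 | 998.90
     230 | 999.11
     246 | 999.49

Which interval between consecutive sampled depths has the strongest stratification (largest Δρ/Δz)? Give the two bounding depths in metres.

230–246 m

Compute the density gradient over each adjacent pair:
  2–189 m: Δρ/Δz = 1.06/187 = 5.7 × 10⁻³ kg m⁻⁴
  189–230 m: Δρ/Δz = 0.21/41 = 5.1 × 10⁻³ kg m⁻⁴
  230–246 m: Δρ/Δz = 0.38/16 = 0.024 kg m⁻⁴
The largest gradient is in the 230–246 m interval — the pycnocline.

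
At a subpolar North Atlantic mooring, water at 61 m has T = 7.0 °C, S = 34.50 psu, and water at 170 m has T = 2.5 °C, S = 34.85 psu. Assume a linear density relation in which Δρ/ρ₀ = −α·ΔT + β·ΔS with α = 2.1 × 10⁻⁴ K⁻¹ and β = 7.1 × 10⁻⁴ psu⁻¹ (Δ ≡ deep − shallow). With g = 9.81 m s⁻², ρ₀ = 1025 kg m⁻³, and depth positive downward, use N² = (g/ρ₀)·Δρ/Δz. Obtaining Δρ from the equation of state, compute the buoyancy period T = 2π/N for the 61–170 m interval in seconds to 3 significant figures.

ΔT = -4.5 K, ΔS = +0.35 psu (deep − shallow).
Δρ/ρ₀ = −αΔT + βΔS = 9.45 × 10⁻⁴ + 2.485 × 10⁻⁴ = 1.1935 × 10⁻³, so Δρ ≈ 1.223 kg m⁻³.
N² = (g/ρ₀)·Δρ/Δz = g·(Δρ/ρ₀)/Δz = 9.81 × 1.1935 × 10⁻³ / 109 = 1.0742 × 10⁻⁴ s⁻².
N = √(1.0742 × 10⁻⁴) = 0.010364 rad s⁻¹ → T = 2π/N = 606.25 s ≈ 606 s.

606 s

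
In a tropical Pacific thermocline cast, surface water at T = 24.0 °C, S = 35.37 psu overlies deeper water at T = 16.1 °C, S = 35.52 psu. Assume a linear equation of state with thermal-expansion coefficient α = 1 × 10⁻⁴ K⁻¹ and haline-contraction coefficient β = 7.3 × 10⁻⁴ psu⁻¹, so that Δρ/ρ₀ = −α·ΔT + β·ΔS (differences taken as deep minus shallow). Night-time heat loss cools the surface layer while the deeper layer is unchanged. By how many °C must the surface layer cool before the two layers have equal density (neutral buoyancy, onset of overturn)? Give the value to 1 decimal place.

9.0 °C

Neutral buoyancy requires Δρ = 0, i.e. −α(T_deep − T_surf′) + β(S_deep − S_surf) = 0.
T_surf′ = T_deep − (β/α)·ΔS = 16.1 − (7.3 × 10⁻⁴/1 × 10⁻⁴)·(+0.15) = 15.005 °C.
Cooling required: 24.0 − (15.005) = 8.995 °C.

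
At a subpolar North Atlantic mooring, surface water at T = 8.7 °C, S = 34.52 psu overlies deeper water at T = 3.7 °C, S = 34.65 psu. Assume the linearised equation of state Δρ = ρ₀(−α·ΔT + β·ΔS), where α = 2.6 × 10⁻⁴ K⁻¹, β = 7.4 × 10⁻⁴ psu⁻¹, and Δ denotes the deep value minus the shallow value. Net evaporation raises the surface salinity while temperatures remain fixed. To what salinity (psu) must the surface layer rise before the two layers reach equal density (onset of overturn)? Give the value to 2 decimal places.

36.41 psu

Neutral buoyancy requires −α(T_deep − T_surf) + β(S_deep − S_surf′) = 0.
S_surf′ = S_deep − (α/β)·ΔT = 34.65 − (2.6 × 10⁻⁴/7.4 × 10⁻⁴)·(-5.0) = 36.4068 psu.
Increase required: 36.4068 − 34.52 = 1.8868 psu.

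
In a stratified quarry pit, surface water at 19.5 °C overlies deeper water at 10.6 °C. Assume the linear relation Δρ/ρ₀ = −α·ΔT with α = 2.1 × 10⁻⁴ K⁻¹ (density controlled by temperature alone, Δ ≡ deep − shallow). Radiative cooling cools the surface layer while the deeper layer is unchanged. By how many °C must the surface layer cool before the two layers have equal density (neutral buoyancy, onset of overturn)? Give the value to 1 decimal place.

With temperature the only control, equal density requires T_surf′ = T_deep.
T_surf′ = 10.6 °C.
Cooling required: 19.5 − 10.6 = 8.9 °C.

8.9 °C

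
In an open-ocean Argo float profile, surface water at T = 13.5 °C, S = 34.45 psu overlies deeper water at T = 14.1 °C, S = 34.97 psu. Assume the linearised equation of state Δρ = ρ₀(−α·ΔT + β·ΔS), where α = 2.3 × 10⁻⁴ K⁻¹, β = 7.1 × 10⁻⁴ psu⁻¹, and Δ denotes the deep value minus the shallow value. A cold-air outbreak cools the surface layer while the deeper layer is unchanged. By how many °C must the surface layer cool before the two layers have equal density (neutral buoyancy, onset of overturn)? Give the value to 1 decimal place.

1.0 °C

Neutral buoyancy requires Δρ = 0, i.e. −α(T_deep − T_surf′) + β(S_deep − S_surf) = 0.
T_surf′ = T_deep − (β/α)·ΔS = 14.1 − (7.1 × 10⁻⁴/2.3 × 10⁻⁴)·(+0.52) = 12.495 °C.
Cooling required: 13.5 − (12.495) = 1.005 °C.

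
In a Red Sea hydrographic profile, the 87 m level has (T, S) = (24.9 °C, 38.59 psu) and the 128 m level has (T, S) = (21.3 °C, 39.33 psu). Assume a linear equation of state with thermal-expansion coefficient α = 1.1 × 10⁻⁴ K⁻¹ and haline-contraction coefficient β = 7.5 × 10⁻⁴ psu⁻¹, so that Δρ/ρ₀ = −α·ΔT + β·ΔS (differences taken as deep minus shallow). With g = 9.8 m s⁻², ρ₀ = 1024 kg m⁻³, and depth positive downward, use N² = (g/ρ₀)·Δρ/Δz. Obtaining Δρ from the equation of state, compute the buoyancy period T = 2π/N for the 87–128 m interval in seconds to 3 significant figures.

ΔT = -3.6 K, ΔS = +0.74 psu (deep − shallow).
Δρ/ρ₀ = −αΔT + βΔS = 3.96 × 10⁻⁴ + 5.55 × 10⁻⁴ = 9.51 × 10⁻⁴, so Δρ ≈ 0.9738 kg m⁻³.
N² = (g/ρ₀)·Δρ/Δz = g·(Δρ/ρ₀)/Δz = 9.8 × 9.51 × 10⁻⁴ / 41 = 2.2731 × 10⁻⁴ s⁻².
N = √(2.2731 × 10⁻⁴) = 0.015077 rad s⁻¹ → T = 2π/N = 416.74 s ≈ 417 s.

417 s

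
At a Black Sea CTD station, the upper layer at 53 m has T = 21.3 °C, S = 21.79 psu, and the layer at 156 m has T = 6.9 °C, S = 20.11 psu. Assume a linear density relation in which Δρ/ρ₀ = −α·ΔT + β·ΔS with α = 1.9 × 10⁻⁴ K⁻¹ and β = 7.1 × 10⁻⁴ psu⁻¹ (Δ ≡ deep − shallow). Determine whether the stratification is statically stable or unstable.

ΔT = 6.9 − 21.3 = -14.4 K and ΔS = 20.11 − 21.79 = -1.68 psu (deep − shallow).
−αΔT = 2.736 × 10⁻³; βΔS = -1.1928 × 10⁻³; sum Δρ/ρ₀ = 1.5432 × 10⁻³.
Δρ/ρ₀ > 0, so Δρ > 0: deeper water is denser → statically stable.

stable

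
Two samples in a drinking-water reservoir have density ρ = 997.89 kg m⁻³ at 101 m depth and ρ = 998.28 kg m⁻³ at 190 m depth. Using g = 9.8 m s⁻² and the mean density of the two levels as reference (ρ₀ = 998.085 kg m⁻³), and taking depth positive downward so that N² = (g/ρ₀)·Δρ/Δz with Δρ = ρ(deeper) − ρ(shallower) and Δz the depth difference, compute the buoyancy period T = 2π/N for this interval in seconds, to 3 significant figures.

958 s

Δρ = 998.28 − 997.89 = 0.39 kg m⁻³ over Δz = 190 − 101 = 89 m.
N² = (9.8/998.085) × (0.39/89) = 4.3026 × 10⁻⁵ s⁻².
N = √(4.3026 × 10⁻⁵) = 6.5594 × 10⁻³ rad s⁻¹, so T = 2π/N = 957.89 s ≈ 958 s.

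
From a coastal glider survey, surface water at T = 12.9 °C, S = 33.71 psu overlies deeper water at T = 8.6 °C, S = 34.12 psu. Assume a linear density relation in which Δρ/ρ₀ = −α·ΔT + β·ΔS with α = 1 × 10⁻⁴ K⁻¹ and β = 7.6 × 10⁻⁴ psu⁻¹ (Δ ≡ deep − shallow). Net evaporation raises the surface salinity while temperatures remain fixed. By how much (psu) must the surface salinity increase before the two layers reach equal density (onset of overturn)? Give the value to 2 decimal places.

0.98 psu

Neutral buoyancy requires −α(T_deep − T_surf) + β(S_deep − S_surf′) = 0.
S_surf′ = S_deep − (α/β)·ΔT = 34.12 − (1 × 10⁻⁴/7.6 × 10⁻⁴)·(-4.3) = 34.6858 psu.
Increase required: 34.6858 − 33.71 = 0.9758 psu.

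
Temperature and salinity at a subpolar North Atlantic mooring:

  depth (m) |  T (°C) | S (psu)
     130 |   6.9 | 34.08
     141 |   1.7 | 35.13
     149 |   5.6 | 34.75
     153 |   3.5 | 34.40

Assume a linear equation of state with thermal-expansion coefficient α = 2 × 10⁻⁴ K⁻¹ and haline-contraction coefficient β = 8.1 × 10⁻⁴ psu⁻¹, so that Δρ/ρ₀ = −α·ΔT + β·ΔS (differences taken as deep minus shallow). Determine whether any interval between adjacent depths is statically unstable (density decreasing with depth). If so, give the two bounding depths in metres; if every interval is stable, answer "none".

Evaluate Δρ/ρ₀ = −αΔT + βΔS across each adjacent pair:
  130–141 m: −αΔT+βΔS = −(2 × 10⁻⁴)(-5.2)+(8.1 × 10⁻⁴)(+1.05) = 1.9 × 10⁻³ → stable
  141–149 m: −αΔT+βΔS = −(2 × 10⁻⁴)(+3.9)+(8.1 × 10⁻⁴)(-0.38) = -1.1 × 10⁻³ → UNSTABLE
  149–153 m: −αΔT+βΔS = −(2 × 10⁻⁴)(-2.1)+(8.1 × 10⁻⁴)(-0.35) = 1.4 × 10⁻⁴ → stable
The 141–149 m interval has Δρ < 0: lighter water underlies denser water.

141–149 m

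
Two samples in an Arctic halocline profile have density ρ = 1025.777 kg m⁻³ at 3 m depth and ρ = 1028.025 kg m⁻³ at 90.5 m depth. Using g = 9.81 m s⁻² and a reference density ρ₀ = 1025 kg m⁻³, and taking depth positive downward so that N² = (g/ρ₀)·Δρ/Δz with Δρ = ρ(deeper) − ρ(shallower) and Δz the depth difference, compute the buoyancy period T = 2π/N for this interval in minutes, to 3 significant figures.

6.68 min

Δρ = 1028.025 − 1025.777 = 2.248 kg m⁻³ over Δz = 90.5 − 3 = 87.5 m.
N² = (9.81/1025) × (2.248/87.5) = 2.4589 × 10⁻⁴ s⁻².
N = √(2.4589 × 10⁻⁴) = 0.015681 rad s⁻¹, so T = 2π/N = 400.69 s = 6.6782 min ≈ 6.68 min.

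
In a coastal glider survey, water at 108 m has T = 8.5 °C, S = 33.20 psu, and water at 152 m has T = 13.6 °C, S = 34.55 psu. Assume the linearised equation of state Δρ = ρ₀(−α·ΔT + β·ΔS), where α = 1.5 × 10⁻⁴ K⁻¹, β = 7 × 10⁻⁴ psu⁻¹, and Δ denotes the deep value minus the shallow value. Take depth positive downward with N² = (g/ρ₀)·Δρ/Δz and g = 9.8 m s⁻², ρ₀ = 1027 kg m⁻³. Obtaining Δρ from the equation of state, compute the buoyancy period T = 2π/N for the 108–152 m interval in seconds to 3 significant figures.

ΔT = +5.1 K, ΔS = +1.35 psu (deep − shallow).
Δρ/ρ₀ = −αΔT + βΔS = -7.65 × 10⁻⁴ + 9.45 × 10⁻⁴ = 1.80 × 10⁻⁴, so Δρ ≈ 0.1849 kg m⁻³.
N² = (g/ρ₀)·Δρ/Δz = g·(Δρ/ρ₀)/Δz = 9.8 × 1.80 × 10⁻⁴ / 44 = 4.0091 × 10⁻⁵ s⁻².
N = √(4.0091 × 10⁻⁵) = 6.3317 × 10⁻³ rad s⁻¹ → T = 2π/N = 992.34 s ≈ 992 s.

992 s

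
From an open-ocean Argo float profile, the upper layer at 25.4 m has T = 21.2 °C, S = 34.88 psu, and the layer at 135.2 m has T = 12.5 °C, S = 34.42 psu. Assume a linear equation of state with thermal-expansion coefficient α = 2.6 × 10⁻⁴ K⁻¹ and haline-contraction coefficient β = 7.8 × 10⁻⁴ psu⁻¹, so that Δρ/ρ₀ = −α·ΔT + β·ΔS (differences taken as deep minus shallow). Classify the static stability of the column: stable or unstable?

ΔT = 12.5 − 21.2 = -8.7 K and ΔS = 34.42 − 34.88 = -0.46 psu (deep − shallow).
−αΔT = 2.262 × 10⁻³; βΔS = -3.588 × 10⁻⁴; sum Δρ/ρ₀ = 1.9032 × 10⁻³.
Δρ/ρ₀ > 0, so Δρ > 0: deeper water is denser → statically stable.

stable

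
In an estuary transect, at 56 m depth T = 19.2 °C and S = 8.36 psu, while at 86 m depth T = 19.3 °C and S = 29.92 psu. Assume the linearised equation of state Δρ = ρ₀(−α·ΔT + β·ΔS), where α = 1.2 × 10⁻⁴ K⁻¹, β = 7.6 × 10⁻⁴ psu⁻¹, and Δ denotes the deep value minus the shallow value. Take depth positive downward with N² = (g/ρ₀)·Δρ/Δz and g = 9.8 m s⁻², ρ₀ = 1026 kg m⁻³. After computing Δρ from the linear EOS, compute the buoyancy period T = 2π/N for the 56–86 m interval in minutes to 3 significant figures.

1.43 min

ΔT = +0.1 K, ΔS = +21.56 psu (deep − shallow).
Δρ/ρ₀ = −αΔT + βΔS = -1.20 × 10⁻⁵ + 0.0163856 = 0.0163736, so Δρ ≈ 16.80 kg m⁻³.
N² = (g/ρ₀)·Δρ/Δz = g·(Δρ/ρ₀)/Δz = 9.8 × 0.0163736 / 30 = 5.3487 × 10⁻³ s⁻².
N = √(5.3487 × 10⁻³) = 0.073135 rad s⁻¹ → T = 2π/N = 85.912 s = 1.4319 min ≈ 1.43 min.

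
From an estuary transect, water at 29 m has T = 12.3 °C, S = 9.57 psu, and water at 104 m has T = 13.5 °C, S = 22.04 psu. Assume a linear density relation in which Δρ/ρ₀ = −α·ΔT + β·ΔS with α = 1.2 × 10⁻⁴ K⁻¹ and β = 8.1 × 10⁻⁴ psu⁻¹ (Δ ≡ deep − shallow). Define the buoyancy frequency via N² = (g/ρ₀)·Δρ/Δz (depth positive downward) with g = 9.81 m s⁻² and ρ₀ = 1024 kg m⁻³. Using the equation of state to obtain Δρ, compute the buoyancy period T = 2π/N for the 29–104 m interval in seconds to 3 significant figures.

ΔT = +1.2 K, ΔS = +12.47 psu (deep − shallow).
Δρ/ρ₀ = −αΔT + βΔS = -1.44 × 10⁻⁴ + 0.0101007 = 9.9567 × 10⁻³, so Δρ ≈ 10.20 kg m⁻³.
N² = (g/ρ₀)·Δρ/Δz = g·(Δρ/ρ₀)/Δz = 9.81 × 9.9567 × 10⁻³ / 75 = 1.3023 × 10⁻³ s⁻².
N = √(1.3023 × 10⁻³) = 0.036087 rad s⁻¹ → T = 2π/N = 174.11 s ≈ 174 s.

174 s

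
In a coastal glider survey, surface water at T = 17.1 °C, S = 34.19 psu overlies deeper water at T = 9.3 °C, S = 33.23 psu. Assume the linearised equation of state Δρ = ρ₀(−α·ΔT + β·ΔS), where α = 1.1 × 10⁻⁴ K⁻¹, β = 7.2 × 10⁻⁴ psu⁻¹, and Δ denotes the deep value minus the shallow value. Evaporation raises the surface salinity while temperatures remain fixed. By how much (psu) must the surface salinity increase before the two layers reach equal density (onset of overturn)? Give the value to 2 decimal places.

0.23 psu

Neutral buoyancy requires −α(T_deep − T_surf) + β(S_deep − S_surf′) = 0.
S_surf′ = S_deep − (α/β)·ΔT = 33.23 − (1.1 × 10⁻⁴/7.2 × 10⁻⁴)·(-7.8) = 34.4217 psu.
Increase required: 34.4217 − 34.19 = 0.2317 psu.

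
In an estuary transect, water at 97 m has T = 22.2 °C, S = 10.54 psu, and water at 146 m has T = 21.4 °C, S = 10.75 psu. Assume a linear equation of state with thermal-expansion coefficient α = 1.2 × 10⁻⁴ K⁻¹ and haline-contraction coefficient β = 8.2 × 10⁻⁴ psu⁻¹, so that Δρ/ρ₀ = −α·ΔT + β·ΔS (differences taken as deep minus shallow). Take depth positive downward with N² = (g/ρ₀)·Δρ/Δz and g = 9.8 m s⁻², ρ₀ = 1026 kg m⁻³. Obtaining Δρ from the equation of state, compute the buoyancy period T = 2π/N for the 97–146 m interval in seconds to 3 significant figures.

858 s

ΔT = -0.8 K, ΔS = +0.21 psu (deep − shallow).
Δρ/ρ₀ = −αΔT + βΔS = 9.60 × 10⁻⁵ + 1.722 × 10⁻⁴ = 2.682 × 10⁻⁴, so Δρ ≈ 0.2752 kg m⁻³.
N² = (g/ρ₀)·Δρ/Δz = g·(Δρ/ρ₀)/Δz = 9.8 × 2.682 × 10⁻⁴ / 49 = 5.3640 × 10⁻⁵ s⁻².
N = √(5.3640 × 10⁻⁵) = 7.3239 × 10⁻³ rad s⁻¹ → T = 2π/N = 857.90 s ≈ 858 s.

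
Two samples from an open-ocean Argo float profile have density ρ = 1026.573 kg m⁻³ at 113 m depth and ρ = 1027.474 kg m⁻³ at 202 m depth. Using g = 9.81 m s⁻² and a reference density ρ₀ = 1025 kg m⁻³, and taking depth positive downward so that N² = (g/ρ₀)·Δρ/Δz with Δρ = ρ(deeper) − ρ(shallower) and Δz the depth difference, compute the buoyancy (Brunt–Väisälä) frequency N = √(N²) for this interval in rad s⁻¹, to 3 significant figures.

Δρ = 1027.474 − 1026.573 = 0.901 kg m⁻³ over Δz = 202 − 113 = 89 m.
N² = (9.81/1025) × (0.901/89) = 9.6890 × 10⁻⁵ s⁻².
N = √(9.6890 × 10⁻⁵) = 9.8433 × 10⁻³ rad s⁻¹ ≈ 9.84 × 10⁻³ rad s⁻¹.

9.84 × 10⁻³ rad s⁻¹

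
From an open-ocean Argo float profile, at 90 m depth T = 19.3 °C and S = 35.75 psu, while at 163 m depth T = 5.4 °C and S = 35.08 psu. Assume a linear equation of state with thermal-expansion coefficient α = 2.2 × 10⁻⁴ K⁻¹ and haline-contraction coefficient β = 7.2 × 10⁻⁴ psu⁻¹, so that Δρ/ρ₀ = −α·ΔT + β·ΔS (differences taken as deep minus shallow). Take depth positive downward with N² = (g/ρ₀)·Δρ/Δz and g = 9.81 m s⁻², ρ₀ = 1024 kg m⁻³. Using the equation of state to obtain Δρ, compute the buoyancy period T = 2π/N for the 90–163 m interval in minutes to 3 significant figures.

ΔT = -13.9 K, ΔS = -0.67 psu (deep − shallow).
Δρ/ρ₀ = −αΔT + βΔS = 3.058 × 10⁻³ − 4.824 × 10⁻⁴ = 2.5756 × 10⁻³, so Δρ ≈ 2.637 kg m⁻³.
N² = (g/ρ₀)·Δρ/Δz = g·(Δρ/ρ₀)/Δz = 9.81 × 2.5756 × 10⁻³ / 73 = 3.4612 × 10⁻⁴ s⁻².
N = √(3.4612 × 10⁻⁴) = 0.018604 rad s⁻¹ → T = 2π/N = 337.73 s = 5.6288 min ≈ 5.63 min.

5.63 min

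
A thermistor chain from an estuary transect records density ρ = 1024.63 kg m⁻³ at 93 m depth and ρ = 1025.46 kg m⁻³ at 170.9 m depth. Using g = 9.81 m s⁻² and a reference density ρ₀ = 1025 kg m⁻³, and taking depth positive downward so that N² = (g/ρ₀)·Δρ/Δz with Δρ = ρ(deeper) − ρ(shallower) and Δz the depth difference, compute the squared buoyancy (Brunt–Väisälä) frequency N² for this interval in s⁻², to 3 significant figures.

Δρ = 1025.46 − 1024.63 = 0.83 kg m⁻³ over Δz = 170.9 − 93 = 77.9 m.
N² = (9.81/1025) × (0.83/77.9) = 1.0197 × 10⁻⁴ s⁻² ≈ 1.02 × 10⁻⁴ s⁻².

1.02 × 10⁻⁴ s⁻²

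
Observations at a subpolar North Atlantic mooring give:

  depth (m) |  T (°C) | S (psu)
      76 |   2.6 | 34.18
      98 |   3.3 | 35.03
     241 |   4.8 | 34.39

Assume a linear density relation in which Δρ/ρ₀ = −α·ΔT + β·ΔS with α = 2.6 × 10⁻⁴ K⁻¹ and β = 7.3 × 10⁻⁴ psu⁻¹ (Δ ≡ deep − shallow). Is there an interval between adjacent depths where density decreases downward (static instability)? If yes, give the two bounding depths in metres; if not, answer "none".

98–241 m

Evaluate Δρ/ρ₀ = −αΔT + βΔS across each adjacent pair:
  76–98 m: −αΔT+βΔS = −(2.6 × 10⁻⁴)(+0.7)+(7.3 × 10⁻⁴)(+0.85) = 4.4 × 10⁻⁴ → stable
  98–241 m: −αΔT+βΔS = −(2.6 × 10⁻⁴)(+1.5)+(7.3 × 10⁻⁴)(-0.64) = -8.6 × 10⁻⁴ → UNSTABLE
The 98–241 m interval has Δρ < 0: lighter water underlies denser water.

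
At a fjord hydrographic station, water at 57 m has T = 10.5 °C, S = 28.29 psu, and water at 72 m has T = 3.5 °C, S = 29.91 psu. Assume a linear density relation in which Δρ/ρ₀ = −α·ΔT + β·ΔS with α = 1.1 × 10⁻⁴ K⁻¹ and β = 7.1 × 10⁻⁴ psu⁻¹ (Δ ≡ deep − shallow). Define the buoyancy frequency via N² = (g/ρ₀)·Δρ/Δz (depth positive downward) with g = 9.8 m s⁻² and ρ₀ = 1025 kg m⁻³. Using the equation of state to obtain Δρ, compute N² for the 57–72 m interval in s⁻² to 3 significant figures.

ΔT = -7.0 K, ΔS = +1.62 psu (deep − shallow).
Δρ/ρ₀ = −αΔT + βΔS = 7.70 × 10⁻⁴ + 1.1502 × 10⁻³ = 1.9202 × 10⁻³, so Δρ ≈ 1.968 kg m⁻³.
N² = (g/ρ₀)·Δρ/Δz = g·(Δρ/ρ₀)/Δz = 9.8 × 1.9202 × 10⁻³ / 15 = 1.2545 × 10⁻³ s⁻² ≈ 1.25 × 10⁻³ s⁻².

1.25 × 10⁻³ s⁻²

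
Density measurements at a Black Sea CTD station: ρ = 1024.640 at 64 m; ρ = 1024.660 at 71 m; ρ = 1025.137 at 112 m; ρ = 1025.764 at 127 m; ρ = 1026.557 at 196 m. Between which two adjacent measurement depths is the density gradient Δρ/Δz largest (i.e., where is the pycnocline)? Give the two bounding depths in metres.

112–127 m

Compute the density gradient over each adjacent pair:
  64–71 m: Δρ/Δz = 0.020/7 = 2.9 × 10⁻³ kg m⁻⁴
  71–112 m: Δρ/Δz = 0.477/41 = 0.012 kg m⁻⁴
  112–127 m: Δρ/Δz = 0.627/15 = 0.042 kg m⁻⁴
  127–196 m: Δρ/Δz = 0.793/69 = 0.011 kg m⁻⁴
The largest gradient is in the 112–127 m interval — the pycnocline.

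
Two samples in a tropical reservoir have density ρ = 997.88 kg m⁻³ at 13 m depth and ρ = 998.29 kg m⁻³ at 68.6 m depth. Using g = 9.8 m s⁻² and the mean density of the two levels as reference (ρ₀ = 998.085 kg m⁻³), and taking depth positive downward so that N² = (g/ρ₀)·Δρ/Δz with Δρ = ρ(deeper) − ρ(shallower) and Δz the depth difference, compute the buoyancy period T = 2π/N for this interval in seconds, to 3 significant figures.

738 s

Δρ = 998.29 − 997.88 = 0.41 kg m⁻³ over Δz = 68.6 − 13 = 55.6 m.
N² = (9.8/998.085) × (0.41/55.6) = 7.2405 × 10⁻⁵ s⁻².
N = √(7.2405 × 10⁻⁵) = 8.5091 × 10⁻³ rad s⁻¹, so T = 2π/N = 738.41 s ≈ 738 s.
A positive N² confirms static stability across the interval.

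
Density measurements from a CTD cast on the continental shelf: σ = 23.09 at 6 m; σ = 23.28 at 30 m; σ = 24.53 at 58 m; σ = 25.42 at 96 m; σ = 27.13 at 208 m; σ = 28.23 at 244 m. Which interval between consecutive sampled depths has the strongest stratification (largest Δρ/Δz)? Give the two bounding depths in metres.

30–58 m

Compute the density gradient over each adjacent pair:
  6–30 m: Δρ/Δz = 0.19/24 = 7.9 × 10⁻³ kg m⁻⁴
  30–58 m: Δρ/Δz = 1.25/28 = 0.045 kg m⁻⁴
  58–96 m: Δρ/Δz = 0.89/38 = 0.023 kg m⁻⁴
  96–208 m: Δρ/Δz = 1.71/112 = 0.015 kg m⁻⁴
  208–244 m: Δρ/Δz = 1.10/36 = 0.031 kg m⁻⁴
The largest gradient is in the 30–58 m interval — the pycnocline.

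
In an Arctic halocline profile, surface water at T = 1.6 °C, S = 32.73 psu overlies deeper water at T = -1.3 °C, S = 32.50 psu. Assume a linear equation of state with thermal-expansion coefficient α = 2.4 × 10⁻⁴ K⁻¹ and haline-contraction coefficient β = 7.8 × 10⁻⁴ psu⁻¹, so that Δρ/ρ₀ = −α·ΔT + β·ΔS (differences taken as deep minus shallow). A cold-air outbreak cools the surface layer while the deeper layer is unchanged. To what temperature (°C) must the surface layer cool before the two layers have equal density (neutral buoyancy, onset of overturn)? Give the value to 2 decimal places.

-0.55 °C

Neutral buoyancy requires Δρ = 0, i.e. −α(T_deep − T_surf′) + β(S_deep − S_surf) = 0.
T_surf′ = T_deep − (β/α)·ΔS = -1.3 − (7.8 × 10⁻⁴/2.4 × 10⁻⁴)·(-0.23) = -0.5525 °C.
Cooling required: 1.6 − (-0.5525) = 2.1525 °C.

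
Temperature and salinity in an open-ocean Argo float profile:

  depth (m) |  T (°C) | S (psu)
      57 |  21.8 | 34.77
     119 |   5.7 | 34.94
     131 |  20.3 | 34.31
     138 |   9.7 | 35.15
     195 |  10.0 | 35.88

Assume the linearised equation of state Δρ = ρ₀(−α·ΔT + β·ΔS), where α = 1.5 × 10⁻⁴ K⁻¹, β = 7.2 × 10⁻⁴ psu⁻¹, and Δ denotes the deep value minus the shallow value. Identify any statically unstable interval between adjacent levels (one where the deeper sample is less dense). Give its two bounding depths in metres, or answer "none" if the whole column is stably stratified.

Evaluate Δρ/ρ₀ = −αΔT + βΔS across each adjacent pair:
  57–119 m: −αΔT+βΔS = −(1.5 × 10⁻⁴)(-16.1)+(7.2 × 10⁻⁴)(+0.17) = 2.5 × 10⁻³ → stable
  119–131 m: −αΔT+βΔS = −(1.5 × 10⁻⁴)(+14.6)+(7.2 × 10⁻⁴)(-0.63) = -2.6 × 10⁻³ → UNSTABLE
  131–138 m: −αΔT+βΔS = −(1.5 × 10⁻⁴)(-10.6)+(7.2 × 10⁻⁴)(+0.84) = 2.2 × 10⁻³ → stable
  138–195 m: −αΔT+βΔS = −(1.5 × 10⁻⁴)(+0.3)+(7.2 × 10⁻⁴)(+0.73) = 4.8 × 10⁻⁴ → stable
The 119–131 m interval has Δρ < 0: lighter water underlies denser water.

119–131 m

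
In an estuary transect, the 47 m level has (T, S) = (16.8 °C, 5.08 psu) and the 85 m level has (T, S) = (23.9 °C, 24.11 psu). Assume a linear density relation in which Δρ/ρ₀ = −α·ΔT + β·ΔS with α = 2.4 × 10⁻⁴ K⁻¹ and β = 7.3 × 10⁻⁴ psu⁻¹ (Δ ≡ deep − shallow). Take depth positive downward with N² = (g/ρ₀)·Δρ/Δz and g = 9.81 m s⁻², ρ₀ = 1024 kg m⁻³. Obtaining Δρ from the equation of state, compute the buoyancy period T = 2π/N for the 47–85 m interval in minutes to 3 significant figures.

1.87 min

ΔT = +7.1 K, ΔS = +19.03 psu (deep − shallow).
Δρ/ρ₀ = −αΔT + βΔS = -1.704 × 10⁻³ + 0.0138919 = 0.0121879, so Δρ ≈ 12.48 kg m⁻³.
N² = (g/ρ₀)·Δρ/Δz = g·(Δρ/ρ₀)/Δz = 9.81 × 0.0121879 / 38 = 3.1464 × 10⁻³ s⁻².
N = √(3.1464 × 10⁻³) = 0.056093 rad s⁻¹ → T = 2π/N = 112.01 s = 1.8668 min ≈ 1.87 min.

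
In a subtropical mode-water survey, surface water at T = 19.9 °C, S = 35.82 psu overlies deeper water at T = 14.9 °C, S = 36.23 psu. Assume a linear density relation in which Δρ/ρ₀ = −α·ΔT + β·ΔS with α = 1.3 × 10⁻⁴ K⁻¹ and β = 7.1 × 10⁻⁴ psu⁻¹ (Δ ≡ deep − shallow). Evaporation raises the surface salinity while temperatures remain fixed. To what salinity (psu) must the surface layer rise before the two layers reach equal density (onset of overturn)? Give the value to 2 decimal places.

37.15 psu

Neutral buoyancy requires −α(T_deep − T_surf) + β(S_deep − S_surf′) = 0.
S_surf′ = S_deep − (α/β)·ΔT = 36.23 − (1.3 × 10⁻⁴/7.1 × 10⁻⁴)·(-5.0) = 37.1455 psu.
Increase required: 37.1455 − 35.82 = 1.3255 psu.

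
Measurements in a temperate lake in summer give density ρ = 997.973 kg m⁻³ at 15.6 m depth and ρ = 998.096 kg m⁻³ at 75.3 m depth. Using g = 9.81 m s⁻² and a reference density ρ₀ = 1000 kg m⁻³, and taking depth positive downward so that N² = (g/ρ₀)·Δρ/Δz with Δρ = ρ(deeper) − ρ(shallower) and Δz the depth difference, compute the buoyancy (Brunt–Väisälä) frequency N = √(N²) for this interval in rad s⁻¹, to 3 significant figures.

4.50 × 10⁻³ rad s⁻¹

Δρ = 998.096 − 997.973 = 0.123 kg m⁻³ over Δz = 75.3 − 15.6 = 59.7 m.
N² = (9.81/1000) × (0.123/59.7) = 2.0212 × 10⁻⁵ s⁻².
N = √(2.0212 × 10⁻⁵) = 4.4958 × 10⁻³ rad s⁻¹ ≈ 4.50 × 10⁻³ rad s⁻¹.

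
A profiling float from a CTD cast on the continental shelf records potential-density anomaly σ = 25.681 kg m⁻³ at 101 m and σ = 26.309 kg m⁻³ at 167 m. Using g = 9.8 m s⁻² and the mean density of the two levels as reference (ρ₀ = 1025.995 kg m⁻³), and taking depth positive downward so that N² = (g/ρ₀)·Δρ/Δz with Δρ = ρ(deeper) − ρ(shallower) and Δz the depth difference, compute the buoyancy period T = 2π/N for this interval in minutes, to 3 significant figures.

11.0 min

Δρ = 1026.309 − 1025.681 = 0.628 kg m⁻³ over Δz = 167 − 101 = 66 m.
N² = (9.8/1025.995) × (0.628/66) = 9.0886 × 10⁻⁵ s⁻².
N = √(9.0886 × 10⁻⁵) = 9.5334 × 10⁻³ rad s⁻¹, so T = 2π/N = 659.07 s = 10.985 min ≈ 11.0 min.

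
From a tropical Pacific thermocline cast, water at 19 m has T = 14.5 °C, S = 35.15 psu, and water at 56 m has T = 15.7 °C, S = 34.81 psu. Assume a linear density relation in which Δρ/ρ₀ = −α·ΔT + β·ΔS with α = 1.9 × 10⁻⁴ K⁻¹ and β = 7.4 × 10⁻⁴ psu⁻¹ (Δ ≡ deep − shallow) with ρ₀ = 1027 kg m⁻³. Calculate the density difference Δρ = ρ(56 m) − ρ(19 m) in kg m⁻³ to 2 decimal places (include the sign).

-0.49 kg m⁻³

ΔT = +1.2 K, ΔS = -0.34 psu (deep − shallow).
Δρ/ρ₀ = −(1.9 × 10⁻⁴)(+1.2) + (7.4 × 10⁻⁴)(-0.34) = -4.796 × 10⁻⁴.
Δρ = 1027 × (-4.796 × 10⁻⁴) = -0.49 kg m⁻³.
Negative Δρ: lighter below, statically unstable.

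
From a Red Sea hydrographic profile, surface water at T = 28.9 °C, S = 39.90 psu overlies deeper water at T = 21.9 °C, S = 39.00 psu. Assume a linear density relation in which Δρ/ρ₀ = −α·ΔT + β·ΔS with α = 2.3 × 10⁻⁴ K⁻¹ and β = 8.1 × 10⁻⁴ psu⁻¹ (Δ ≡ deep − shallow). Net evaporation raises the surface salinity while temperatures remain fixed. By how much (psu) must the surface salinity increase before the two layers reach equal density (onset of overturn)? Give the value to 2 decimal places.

1.09 psu

Neutral buoyancy requires −α(T_deep − T_surf) + β(S_deep − S_surf′) = 0.
S_surf′ = S_deep − (α/β)·ΔT = 39.00 − (2.3 × 10⁻⁴/8.1 × 10⁻⁴)·(-7.0) = 40.9877 psu.
Increase required: 40.9877 − 39.90 = 1.0877 psu.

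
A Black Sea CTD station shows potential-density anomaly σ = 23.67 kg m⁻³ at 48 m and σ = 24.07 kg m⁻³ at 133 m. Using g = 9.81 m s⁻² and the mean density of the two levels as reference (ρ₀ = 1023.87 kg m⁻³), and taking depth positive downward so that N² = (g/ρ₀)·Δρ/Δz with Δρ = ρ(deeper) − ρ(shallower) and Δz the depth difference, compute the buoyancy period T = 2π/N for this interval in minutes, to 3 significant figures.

Δρ = 1024.07 − 1023.67 = 0.40 kg m⁻³ over Δz = 133 − 48 = 85 m.
N² = (9.81/1023.87) × (0.40/85) = 4.5088 × 10⁻⁵ s⁻².
N = √(4.5088 × 10⁻⁵) = 6.7148 × 10⁻³ rad s⁻¹, so T = 2π/N = 935.72 s = 15.595 min ≈ 15.6 min.

15.6 min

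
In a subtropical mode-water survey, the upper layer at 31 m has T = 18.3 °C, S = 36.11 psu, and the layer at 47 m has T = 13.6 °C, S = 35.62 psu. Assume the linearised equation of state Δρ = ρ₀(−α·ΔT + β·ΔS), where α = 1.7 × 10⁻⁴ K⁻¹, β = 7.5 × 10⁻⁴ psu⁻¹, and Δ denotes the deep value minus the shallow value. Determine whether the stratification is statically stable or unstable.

ΔT = 13.6 − 18.3 = -4.7 K and ΔS = 35.62 − 36.11 = -0.49 psu (deep − shallow).
−αΔT = 7.99 × 10⁻⁴; βΔS = -3.675 × 10⁻⁴; sum Δρ/ρ₀ = 4.315 × 10⁻⁴.
Δρ/ρ₀ > 0, so Δρ > 0: deeper water is denser → statically stable.

stable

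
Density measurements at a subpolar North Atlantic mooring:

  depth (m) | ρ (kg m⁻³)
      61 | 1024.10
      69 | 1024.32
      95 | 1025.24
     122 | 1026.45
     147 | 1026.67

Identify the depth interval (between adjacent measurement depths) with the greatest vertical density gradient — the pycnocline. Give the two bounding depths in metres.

Compute the density gradient over each adjacent pair:
  61–69 m: Δρ/Δz = 0.22/8 = 0.028 kg m⁻⁴
  69–95 m: Δρ/Δz = 0.92/26 = 0.035 kg m⁻⁴
  95–122 m: Δρ/Δz = 1.21/27 = 0.045 kg m⁻⁴
  122–147 m: Δρ/Δz = 0.22/25 = 8.8 × 10⁻³ kg m⁻⁴
The largest gradient is in the 95–122 m interval — the pycnocline.

95–122 m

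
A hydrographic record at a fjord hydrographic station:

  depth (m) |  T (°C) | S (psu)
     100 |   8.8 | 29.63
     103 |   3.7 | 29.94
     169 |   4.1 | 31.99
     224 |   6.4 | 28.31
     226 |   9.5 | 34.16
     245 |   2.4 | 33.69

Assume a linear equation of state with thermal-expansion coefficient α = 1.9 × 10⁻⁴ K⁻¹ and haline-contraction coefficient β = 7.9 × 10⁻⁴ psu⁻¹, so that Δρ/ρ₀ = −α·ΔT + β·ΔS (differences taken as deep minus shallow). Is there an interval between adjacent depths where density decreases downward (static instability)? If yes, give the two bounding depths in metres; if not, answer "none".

169–224 m

Evaluate Δρ/ρ₀ = −αΔT + βΔS across each adjacent pair:
  100–103 m: −αΔT+βΔS = −(1.9 × 10⁻⁴)(-5.1)+(7.9 × 10⁻⁴)(+0.31) = 1.2 × 10⁻³ → stable
  103–169 m: −αΔT+βΔS = −(1.9 × 10⁻⁴)(+0.4)+(7.9 × 10⁻⁴)(+2.05) = 1.5 × 10⁻³ → stable
  169–224 m: −αΔT+βΔS = −(1.9 × 10⁻⁴)(+2.3)+(7.9 × 10⁻⁴)(-3.68) = -3.3 × 10⁻³ → UNSTABLE
  224–226 m: −αΔT+βΔS = −(1.9 × 10⁻⁴)(+3.1)+(7.9 × 10⁻⁴)(+5.85) = 4.0 × 10⁻³ → stable
  226–245 m: −αΔT+βΔS = −(1.9 × 10⁻⁴)(-7.1)+(7.9 × 10⁻⁴)(-0.47) = 9.8 × 10⁻⁴ → stable
The 169–224 m interval has Δρ < 0: lighter water underlies denser water.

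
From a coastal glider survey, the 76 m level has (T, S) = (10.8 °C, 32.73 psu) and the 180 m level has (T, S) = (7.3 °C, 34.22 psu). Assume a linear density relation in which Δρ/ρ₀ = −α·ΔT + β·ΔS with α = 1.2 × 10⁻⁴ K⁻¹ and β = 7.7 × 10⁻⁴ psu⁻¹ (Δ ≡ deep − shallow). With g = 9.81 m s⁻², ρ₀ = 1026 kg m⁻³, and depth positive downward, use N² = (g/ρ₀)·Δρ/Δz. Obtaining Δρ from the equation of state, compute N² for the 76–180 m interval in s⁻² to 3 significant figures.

1.48 × 10⁻⁴ s⁻²

ΔT = -3.5 K, ΔS = +1.49 psu (deep − shallow).
Δρ/ρ₀ = −αΔT + βΔS = 4.20 × 10⁻⁴ + 1.1473 × 10⁻³ = 1.5673 × 10⁻³, so Δρ ≈ 1.608 kg m⁻³.
N² = (g/ρ₀)·Δρ/Δz = g·(Δρ/ρ₀)/Δz = 9.81 × 1.5673 × 10⁻³ / 104 = 1.4784 × 10⁻⁴ s⁻² ≈ 1.48 × 10⁻⁴ s⁻².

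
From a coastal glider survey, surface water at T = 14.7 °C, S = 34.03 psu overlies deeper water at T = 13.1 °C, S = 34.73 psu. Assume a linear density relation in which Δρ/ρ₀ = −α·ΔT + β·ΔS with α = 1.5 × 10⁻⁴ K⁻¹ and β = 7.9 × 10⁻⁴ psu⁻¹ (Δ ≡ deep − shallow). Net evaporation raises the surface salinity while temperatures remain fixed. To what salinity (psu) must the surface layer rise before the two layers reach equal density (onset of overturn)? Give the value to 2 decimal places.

35.03 psu

Neutral buoyancy requires −α(T_deep − T_surf) + β(S_deep − S_surf′) = 0.
S_surf′ = S_deep − (α/β)·ΔT = 34.73 − (1.5 × 10⁻⁴/7.9 × 10⁻⁴)·(-1.6) = 35.0338 psu.
Increase required: 35.0338 − 34.03 = 1.0038 psu.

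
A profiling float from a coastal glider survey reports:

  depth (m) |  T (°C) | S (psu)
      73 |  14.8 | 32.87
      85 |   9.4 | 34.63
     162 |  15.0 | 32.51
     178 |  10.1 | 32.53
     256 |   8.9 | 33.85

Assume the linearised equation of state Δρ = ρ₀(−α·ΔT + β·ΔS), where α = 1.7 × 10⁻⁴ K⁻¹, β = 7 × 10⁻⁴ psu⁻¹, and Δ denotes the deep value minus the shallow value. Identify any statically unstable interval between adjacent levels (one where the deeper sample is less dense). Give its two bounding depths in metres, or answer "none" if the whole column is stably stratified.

85–162 m

Evaluate Δρ/ρ₀ = −αΔT + βΔS across each adjacent pair:
  73–85 m: −αΔT+βΔS = −(1.7 × 10⁻⁴)(-5.4)+(7 × 10⁻⁴)(+1.76) = 2.2 × 10⁻³ → stable
  85–162 m: −αΔT+βΔS = −(1.7 × 10⁻⁴)(+5.6)+(7 × 10⁻⁴)(-2.12) = -2.4 × 10⁻³ → UNSTABLE
  162–178 m: −αΔT+βΔS = −(1.7 × 10⁻⁴)(-4.9)+(7 × 10⁻⁴)(+0.02) = 8.5 × 10⁻⁴ → stable
  178–256 m: −αΔT+βΔS = −(1.7 × 10⁻⁴)(-1.2)+(7 × 10⁻⁴)(+1.32) = 1.1 × 10⁻³ → stable
The 85–162 m interval has Δρ < 0: lighter water underlies denser water.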